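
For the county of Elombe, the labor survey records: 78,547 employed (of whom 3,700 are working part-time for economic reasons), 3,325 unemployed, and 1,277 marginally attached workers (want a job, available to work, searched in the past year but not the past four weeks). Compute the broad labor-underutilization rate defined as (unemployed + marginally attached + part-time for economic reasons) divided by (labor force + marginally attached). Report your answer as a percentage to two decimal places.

Broad underutilization rate ≈ 9.98%.

Labor force = 78,547 + 3,325 = 81,872.
Numerator = 3,325 + 1,277 + 3,700 = 8,302.
Denominator = 81,872 + 1,277 = 83,149.
Broad rate = 8,302 / 83,149 = 9.98%.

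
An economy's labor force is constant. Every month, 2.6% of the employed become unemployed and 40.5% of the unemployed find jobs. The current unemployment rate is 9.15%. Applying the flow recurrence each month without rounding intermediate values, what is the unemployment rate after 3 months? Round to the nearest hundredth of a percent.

Unemployment rate after three months ≈ 6.61%.

With a fixed labor force, u_{t+1} = u_t + s·(1−u_t) − f·u_t = u_t·(1−s−f) + s.
Here 1−s−f = 0.569 and s = 0.026.
u_1 = 0.091500 × 0.569 + 0.026 = 0.078063.
u_2 = 0.078063 × 0.569 + 0.026 = 0.070418.
u_3 = 0.070418 × 0.569 + 0.026 = 0.066068.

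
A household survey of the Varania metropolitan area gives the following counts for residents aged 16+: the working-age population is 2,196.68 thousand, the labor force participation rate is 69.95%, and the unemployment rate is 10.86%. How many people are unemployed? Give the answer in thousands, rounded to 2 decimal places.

About 166.87 thousand are unemployed.

Labor force = 0.6995 × 2,196.68 = 1,536.58 thousand.
Unemployed = 0.1086 × 1,536.58 ≈ 166.87 thousand.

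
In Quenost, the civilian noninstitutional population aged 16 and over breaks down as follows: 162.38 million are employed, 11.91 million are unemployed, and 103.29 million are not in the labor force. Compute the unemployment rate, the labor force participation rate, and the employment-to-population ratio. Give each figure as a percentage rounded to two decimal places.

Labor force = employed + unemployed = 162.38 + 11.91 = 174.29 million.
Working-age population = 174.29 + 103.29 = 277.58 million.
Unemployment rate = 11.91 / 174.29 = 6.83%.
Labor force participation rate = 174.29 / 277.58 = 62.79%.
Employment-population ratio = 162.38 / 277.58 = 58.50%.

Unemployment rate ≈ 6.83%; labor force participation rate ≈ 62.79%; employment-population ratio ≈ 58.50%.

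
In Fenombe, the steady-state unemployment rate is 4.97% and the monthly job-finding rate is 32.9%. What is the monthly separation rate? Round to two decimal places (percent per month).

Separation rate ≈ 1.72% per month.

From u* = s/(s+f): s = u·f/(1−u).
s = 0.0497 × 32.9 / (1 − 0.0497) = 1.6351 / 0.9503 ≈ 1.72% per month.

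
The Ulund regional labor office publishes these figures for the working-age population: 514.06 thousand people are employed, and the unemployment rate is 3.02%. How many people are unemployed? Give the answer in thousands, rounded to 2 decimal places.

Let U be the number unemployed. The labor force is E + U, and U/(E+U) = 0.0302.
So U = 0.0302 × 514.06 / (1 − 0.0302) = 15.5246 / 0.9698 ≈ 16.01 thousand.

About 16.01 thousand are unemployed.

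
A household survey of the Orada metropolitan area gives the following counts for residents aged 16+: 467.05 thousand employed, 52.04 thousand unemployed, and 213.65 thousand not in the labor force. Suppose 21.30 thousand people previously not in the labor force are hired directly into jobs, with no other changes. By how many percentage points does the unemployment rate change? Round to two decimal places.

The unemployment rate changes by −0.40 percentage points.

Initially, labor force = 467.05 + 52.04 = 519.09 thousand, so u = 52.04/519.09 = 10.03%.
After the change, employed and labor force both rise by 21.30; unemployed unchanged → E = 488.35, U = 52.04, labor force = 540.39 thousand.
New unemployment rate = 52.04 / 540.39 = 9.63%.
Change = 9.63% − 10.03% = −0.40 percentage points.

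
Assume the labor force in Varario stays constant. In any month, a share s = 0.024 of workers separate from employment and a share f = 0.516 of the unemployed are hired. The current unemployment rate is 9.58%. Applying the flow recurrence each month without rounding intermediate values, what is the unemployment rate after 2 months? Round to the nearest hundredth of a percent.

With a fixed labor force, u_{t+1} = u_t + s·(1−u_t) − f·u_t = u_t·(1−s−f) + s.
Here 1−s−f = 0.460 and s = 0.024.
u_1 = 0.095800 × 0.460 + 0.024 = 0.068068.
u_2 = 0.068068 × 0.460 + 0.024 = 0.055311.

Unemployment rate after two months ≈ 5.53%.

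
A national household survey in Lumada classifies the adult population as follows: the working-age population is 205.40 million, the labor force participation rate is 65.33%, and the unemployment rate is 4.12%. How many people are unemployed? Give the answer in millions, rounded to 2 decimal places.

About 5.53 million are unemployed.

Labor force = 0.6533 × 205.40 = 134.19 million.
Unemployed = 0.0412 × 134.19 ≈ 5.53 million.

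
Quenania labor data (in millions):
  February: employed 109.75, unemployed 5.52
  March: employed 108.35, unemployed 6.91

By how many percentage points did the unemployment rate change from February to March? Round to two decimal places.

The unemployment rate changed by +1.21 percentage points.

February: labor force = 109.75 + 5.52 = 115.27; u = 5.52/115.27 = 4.79%.
March: labor force = 108.35 + 6.91 = 115.26; u = 6.91/115.26 = 6.00%.
Change = 6.00% − 4.79% = +1.21 pp.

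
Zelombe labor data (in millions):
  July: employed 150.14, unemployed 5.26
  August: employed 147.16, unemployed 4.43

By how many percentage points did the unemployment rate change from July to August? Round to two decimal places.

The unemployment rate changed by −0.46 percentage points.

July: labor force = 150.14 + 5.26 = 155.40; u = 5.26/155.40 = 3.38%.
August: labor force = 147.16 + 4.43 = 151.59; u = 4.43/151.59 = 2.92%.
Change = 2.92% − 3.38% = −0.46 pp.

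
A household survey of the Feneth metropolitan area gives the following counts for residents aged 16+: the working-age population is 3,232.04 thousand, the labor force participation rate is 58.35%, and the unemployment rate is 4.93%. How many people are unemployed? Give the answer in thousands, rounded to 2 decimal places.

Labor force = 0.5835 × 3,232.04 = 1,885.90 thousand.
Unemployed = 0.0493 × 1,885.90 ≈ 92.97 thousand.

About 92.97 thousand are unemployed.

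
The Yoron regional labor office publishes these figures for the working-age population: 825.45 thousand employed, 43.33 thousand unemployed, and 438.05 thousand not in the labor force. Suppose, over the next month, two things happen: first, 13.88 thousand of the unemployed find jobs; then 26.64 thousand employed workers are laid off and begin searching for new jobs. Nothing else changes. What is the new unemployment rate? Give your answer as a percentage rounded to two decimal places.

Initially, labor force = 825.45 + 43.33 = 868.78 thousand, so u = 43.33/868.78 = 4.99%.
After the first change, unemployed falls and employed rises by 13.88; labor force unchanged → E = 839.33, U = 29.45, labor force = 868.78 thousand.
After the second change, employed falls and unemployed rises by 26.64; labor force unchanged → E = 812.69, U = 56.09, labor force = 868.78 thousand.
New unemployment rate = 56.09 / 868.78 = 6.46%.

New unemployment rate ≈ 6.46%.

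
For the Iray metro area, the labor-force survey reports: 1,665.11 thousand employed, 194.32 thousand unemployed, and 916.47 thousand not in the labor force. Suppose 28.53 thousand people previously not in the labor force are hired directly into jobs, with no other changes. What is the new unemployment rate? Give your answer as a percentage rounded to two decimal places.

New unemployment rate ≈ 10.29%.

Initially, labor force = 1,665.11 + 194.32 = 1,859.43 thousand, so u = 194.32/1,859.43 = 10.45%.
After the change, employed and labor force both rise by 28.53; unemployed unchanged → E = 1,693.64, U = 194.32, labor force = 1,887.96 thousand.
New unemployment rate = 194.32 / 1,887.96 = 10.29%.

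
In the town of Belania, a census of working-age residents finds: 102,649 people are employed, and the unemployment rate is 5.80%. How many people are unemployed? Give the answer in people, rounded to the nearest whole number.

Let U be the number unemployed. The labor force is E + U, and U/(E+U) = 0.0580.
So U = 0.0580 × 102,649 / (1 − 0.0580) = 5953.64 / 0.9420 ≈ 6,320.

About 6,320 are unemployed.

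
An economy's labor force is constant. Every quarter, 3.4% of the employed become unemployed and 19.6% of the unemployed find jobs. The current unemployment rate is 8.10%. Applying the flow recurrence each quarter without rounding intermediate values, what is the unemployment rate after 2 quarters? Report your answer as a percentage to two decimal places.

Unemployment rate after two quarters ≈ 10.82%.

With a fixed labor force, u_{t+1} = u_t + s·(1−u_t) − f·u_t = u_t·(1−s−f) + s.
Here 1−s−f = 0.770 and s = 0.034.
u_1 = 0.081000 × 0.770 + 0.034 = 0.096370.
u_2 = 0.096370 × 0.770 + 0.034 = 0.108205.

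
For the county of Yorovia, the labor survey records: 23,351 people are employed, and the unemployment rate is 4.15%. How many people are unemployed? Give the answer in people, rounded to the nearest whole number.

About 1,011 are unemployed.

Let U be the number unemployed. The labor force is E + U, and U/(E+U) = 0.0415.
So U = 0.0415 × 23,351 / (1 − 0.0415) = 969.07 / 0.9585 ≈ 1,011.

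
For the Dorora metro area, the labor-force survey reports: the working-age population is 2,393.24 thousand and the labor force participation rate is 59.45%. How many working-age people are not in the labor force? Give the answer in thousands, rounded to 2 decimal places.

Share not in the labor force = 1 − 0.5945 = 0.4055.
Not in labor force = 0.4055 × 2,393.24 ≈ 970.46 thousand.

About 970.46 thousand are not in the labor force.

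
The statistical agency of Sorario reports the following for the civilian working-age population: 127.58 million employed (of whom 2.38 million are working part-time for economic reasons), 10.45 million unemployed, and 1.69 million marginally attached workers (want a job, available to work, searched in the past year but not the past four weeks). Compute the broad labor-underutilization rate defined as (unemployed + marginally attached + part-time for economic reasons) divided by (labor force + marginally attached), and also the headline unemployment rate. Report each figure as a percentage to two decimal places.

Labor force = 127.58 + 10.45 = 138.03 million.
Numerator = 10.45 + 1.69 + 2.38 = 14.52 million.
Denominator = 138.03 + 1.69 = 139.72 million.
Broad rate = 14.52 / 139.72 = 10.39%.
Headline unemployment rate = 10.45 / 138.03 = 7.57%.

Broad underutilization rate ≈ 10.39%; headline unemployment rate ≈ 7.57%.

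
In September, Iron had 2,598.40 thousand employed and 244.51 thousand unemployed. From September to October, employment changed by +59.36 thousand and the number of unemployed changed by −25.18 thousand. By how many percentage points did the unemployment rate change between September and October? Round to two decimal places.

The unemployment rate changed by −0.98 percentage points.

September: labor force = 2,598.40 + 244.51 = 2,842.91; u = 244.51/2,842.91 = 8.60%.
October: labor force = 2,657.76 + 219.33 = 2,877.09; u = 219.33/2,877.09 = 7.62%.
Change = 7.62% − 8.60% = −0.98 pp.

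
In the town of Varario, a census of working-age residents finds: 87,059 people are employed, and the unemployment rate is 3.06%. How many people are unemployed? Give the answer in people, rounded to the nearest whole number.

Let U be the number unemployed. The labor force is E + U, and U/(E+U) = 0.0306.
So U = 0.0306 × 87,059 / (1 − 0.0306) = 2664.01 / 0.9694 ≈ 2,748.

About 2,748 are unemployed.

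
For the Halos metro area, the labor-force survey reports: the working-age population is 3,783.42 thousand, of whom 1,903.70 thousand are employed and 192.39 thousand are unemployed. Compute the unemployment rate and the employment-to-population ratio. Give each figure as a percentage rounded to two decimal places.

Unemployment rate ≈ 9.18%; employment-population ratio ≈ 50.32%.

Labor force = employed + unemployed = 1,903.70 + 192.39 = 2,096.09 thousand.
Unemployment rate = 192.39 / 2,096.09 = 9.18%.
Employment-population ratio = 1,903.70 / 3,783.42 = 50.32%.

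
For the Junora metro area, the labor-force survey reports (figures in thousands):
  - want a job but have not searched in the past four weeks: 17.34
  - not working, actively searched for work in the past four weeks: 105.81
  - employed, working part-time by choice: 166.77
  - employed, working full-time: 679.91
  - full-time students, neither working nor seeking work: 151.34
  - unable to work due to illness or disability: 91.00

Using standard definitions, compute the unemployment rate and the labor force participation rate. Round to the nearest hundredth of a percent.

Unemployment rate ≈ 11.11%; labor force participation rate ≈ 78.58%.

Employed = 166.77 + 679.91 = 846.68 thousand.
Unemployed = 105.81 thousand.
Labor force = 846.68 + 105.81 = 952.49 thousand.
Not in labor force = 17.34 + 151.34 + 91.00 = 259.68 thousand (those not working and not actively searching are outside the labor force — including those who want a job but have given up searching).
Civilian working-age population = 952.49 + 259.68 = 1,212.17 thousand.
Unemployment rate = 105.81 / 952.49 = 11.11%.
Labor force participation rate = 952.49 / 1,212.17 = 78.58%.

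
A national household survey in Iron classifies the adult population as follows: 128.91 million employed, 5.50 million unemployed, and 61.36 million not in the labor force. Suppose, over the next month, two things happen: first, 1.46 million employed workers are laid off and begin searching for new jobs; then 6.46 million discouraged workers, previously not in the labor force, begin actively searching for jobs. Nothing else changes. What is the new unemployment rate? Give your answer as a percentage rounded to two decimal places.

New unemployment rate ≈ 9.53%.

Initially, labor force = 128.91 + 5.50 = 134.41 million, so u = 5.50/134.41 = 4.09%.
After the first change, employed falls and unemployed rises by 1.46; labor force unchanged → E = 127.45, U = 6.96, labor force = 134.41 million.
After the second change, unemployed and labor force both rise by 6.46 → E = 127.45, U = 13.42, labor force = 140.87 million.
New unemployment rate = 13.42 / 140.87 = 9.53%.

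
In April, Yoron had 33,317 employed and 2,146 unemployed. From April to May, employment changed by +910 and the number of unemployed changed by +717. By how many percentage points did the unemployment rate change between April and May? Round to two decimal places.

The unemployment rate changed by +1.67 percentage points.

April: labor force = 33,317 + 2,146 = 35,463; u = 2,146/35,463 = 6.05%.
May: labor force = 34,227 + 2,863 = 37,090; u = 2,863/37,090 = 7.72%.
Change = 7.72% − 6.05% = +1.67 pp.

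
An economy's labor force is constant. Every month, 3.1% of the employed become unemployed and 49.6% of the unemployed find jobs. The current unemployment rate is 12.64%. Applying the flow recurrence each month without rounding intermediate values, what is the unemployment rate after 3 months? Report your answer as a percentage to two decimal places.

Unemployment rate after three months ≈ 6.60%.

With a fixed labor force, u_{t+1} = u_t + s·(1−u_t) − f·u_t = u_t·(1−s−f) + s.
Here 1−s−f = 0.473 and s = 0.031.
u_1 = 0.126400 × 0.473 + 0.031 = 0.090787.
u_2 = 0.090787 × 0.473 + 0.031 = 0.073942.
u_3 = 0.073942 × 0.473 + 0.031 = 0.065975.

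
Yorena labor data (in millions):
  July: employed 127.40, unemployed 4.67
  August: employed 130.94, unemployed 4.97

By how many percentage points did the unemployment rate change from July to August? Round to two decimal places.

The unemployment rate changed by +0.12 percentage points.

July: labor force = 127.40 + 4.67 = 132.07; u = 4.67/132.07 = 3.54%.
August: labor force = 130.94 + 4.97 = 135.91; u = 4.97/135.91 = 3.66%.
Change = 3.66% − 3.54% = +0.12 pp.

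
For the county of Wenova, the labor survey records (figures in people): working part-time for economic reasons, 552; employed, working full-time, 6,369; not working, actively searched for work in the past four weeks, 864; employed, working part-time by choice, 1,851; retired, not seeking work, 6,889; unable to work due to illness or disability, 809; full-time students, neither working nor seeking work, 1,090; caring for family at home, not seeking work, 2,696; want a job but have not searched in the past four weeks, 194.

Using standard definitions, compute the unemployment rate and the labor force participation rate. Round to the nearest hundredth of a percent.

Unemployment rate ≈ 8.97%; labor force participation rate ≈ 45.21%.

Employed = 552 + 6,369 + 1,851 = 8,772 (anyone who worked, including part-time for economic reasons, counts as employed).
Unemployed = 864.
Labor force = 8,772 + 864 = 9,636.
Not in labor force = 6,889 + 809 + 1,090 + 2,696 + 194 = 11,678 (those not working and not actively searching are outside the labor force — including those who want a job but have given up searching).
Civilian working-age population = 9,636 + 11,678 = 21,314.
Unemployment rate = 864 / 9,636 = 8.97%.
Labor force participation rate = 9,636 / 21,314 = 45.21%.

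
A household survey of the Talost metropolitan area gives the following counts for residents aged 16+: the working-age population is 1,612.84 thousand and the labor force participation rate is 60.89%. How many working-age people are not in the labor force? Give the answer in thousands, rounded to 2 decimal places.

About 630.78 thousand are not in the labor force.

Share not in the labor force = 1 − 0.6089 = 0.3911.
Not in labor force = 0.3911 × 1,612.84 ≈ 630.78 thousand.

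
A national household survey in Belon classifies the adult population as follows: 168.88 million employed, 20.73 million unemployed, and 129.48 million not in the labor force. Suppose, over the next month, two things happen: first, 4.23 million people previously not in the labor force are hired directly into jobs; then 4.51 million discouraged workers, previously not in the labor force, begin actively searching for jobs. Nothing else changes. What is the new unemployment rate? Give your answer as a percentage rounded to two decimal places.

New unemployment rate ≈ 12.72%.

Initially, labor force = 168.88 + 20.73 = 189.61 million, so u = 20.73/189.61 = 10.93%.
After the first change, employed and labor force both rise by 4.23; unemployed unchanged → E = 173.11, U = 20.73, labor force = 193.84 million.
After the second change, unemployed and labor force both rise by 4.51 → E = 173.11, U = 25.24, labor force = 198.35 million.
New unemployment rate = 25.24 / 198.35 = 12.72%.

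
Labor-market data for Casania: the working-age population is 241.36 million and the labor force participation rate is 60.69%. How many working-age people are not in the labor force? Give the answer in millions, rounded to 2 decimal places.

About 94.88 million are not in the labor force.

Share not in the labor force = 1 − 0.6069 = 0.3931.
Not in labor force = 0.3931 × 241.36 ≈ 94.88 million.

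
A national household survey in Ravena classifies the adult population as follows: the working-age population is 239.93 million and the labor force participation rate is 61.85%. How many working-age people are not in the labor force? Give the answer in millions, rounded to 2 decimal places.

Share not in the labor force = 1 − 0.6185 = 0.3815.
Not in labor force = 0.3815 × 239.93 ≈ 91.53 million.

About 91.53 million are not in the labor force.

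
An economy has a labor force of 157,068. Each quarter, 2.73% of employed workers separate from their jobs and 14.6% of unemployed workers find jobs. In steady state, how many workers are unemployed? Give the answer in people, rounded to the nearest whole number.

Steady-state unemployment rate u* = s/(s+f) = 2.73/(2.73+14.6) = 0.157530.
Unemployed = u* × labor force = 0.157530 × 157,068 ≈ 24,743.

About 24,743 are unemployed in steady state.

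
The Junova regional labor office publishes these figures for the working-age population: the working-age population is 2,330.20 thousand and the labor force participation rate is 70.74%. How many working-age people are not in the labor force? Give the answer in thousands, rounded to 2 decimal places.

Share not in the labor force = 1 − 0.7074 = 0.2926.
Not in labor force = 0.2926 × 2,330.20 ≈ 681.82 thousand.

About 681.82 thousand are not in the labor force.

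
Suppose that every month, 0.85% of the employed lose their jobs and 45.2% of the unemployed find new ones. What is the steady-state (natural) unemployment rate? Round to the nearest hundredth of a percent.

Steady-state unemployment rate ≈ 1.85%.

At steady state the flows balance: s·E = f·U, so U/(E+U) = s/(s+f).
u* = 0.85 / (0.85 + 45.2) = 0.85 / 46.05 = 1.85%.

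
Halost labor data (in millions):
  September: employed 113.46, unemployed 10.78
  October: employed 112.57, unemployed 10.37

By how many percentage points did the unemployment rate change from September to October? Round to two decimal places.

September: labor force = 113.46 + 10.78 = 124.24; u = 10.78/124.24 = 8.68%.
October: labor force = 112.57 + 10.37 = 122.94; u = 10.37/122.94 = 8.44%.
Change = 8.44% − 8.68% = −0.24 pp.

The unemployment rate changed by −0.24 percentage points.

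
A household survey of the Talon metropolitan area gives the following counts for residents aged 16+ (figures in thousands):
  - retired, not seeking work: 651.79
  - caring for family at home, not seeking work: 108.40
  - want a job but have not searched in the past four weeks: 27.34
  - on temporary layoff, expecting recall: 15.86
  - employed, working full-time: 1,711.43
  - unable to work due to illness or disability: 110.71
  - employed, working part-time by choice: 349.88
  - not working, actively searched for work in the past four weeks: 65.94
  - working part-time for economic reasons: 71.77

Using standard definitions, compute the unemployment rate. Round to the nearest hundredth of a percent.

Employed = 1,711.43 + 349.88 + 71.77 = 2,133.08 thousand (anyone who worked, including part-time for economic reasons, counts as employed).
Unemployed = 15.86 + 65.94 = 81.80 thousand (jobless and actively searching, or on temporary layoff).
Labor force = 2,133.08 + 81.80 = 2,214.88 thousand.
Unemployment rate = 81.80 / 2,214.88 = 3.69%.

Unemployment rate ≈ 3.69%.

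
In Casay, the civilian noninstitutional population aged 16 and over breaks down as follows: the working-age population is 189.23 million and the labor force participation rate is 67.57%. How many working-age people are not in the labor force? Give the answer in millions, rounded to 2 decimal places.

About 61.37 million are not in the labor force.

Share not in the labor force = 1 − 0.6757 = 0.3243.
Not in labor force = 0.3243 × 189.23 ≈ 61.37 million.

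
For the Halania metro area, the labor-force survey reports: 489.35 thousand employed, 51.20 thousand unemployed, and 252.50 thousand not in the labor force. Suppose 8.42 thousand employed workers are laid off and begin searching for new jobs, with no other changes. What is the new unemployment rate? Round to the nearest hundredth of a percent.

Initially, labor force = 489.35 + 51.20 = 540.55 thousand, so u = 51.20/540.55 = 9.47%.
After the change, employed falls and unemployed rises by 8.42; labor force unchanged → E = 480.93, U = 59.62, labor force = 540.55 thousand.
New unemployment rate = 59.62 / 540.55 = 11.03%.

New unemployment rate ≈ 11.03%.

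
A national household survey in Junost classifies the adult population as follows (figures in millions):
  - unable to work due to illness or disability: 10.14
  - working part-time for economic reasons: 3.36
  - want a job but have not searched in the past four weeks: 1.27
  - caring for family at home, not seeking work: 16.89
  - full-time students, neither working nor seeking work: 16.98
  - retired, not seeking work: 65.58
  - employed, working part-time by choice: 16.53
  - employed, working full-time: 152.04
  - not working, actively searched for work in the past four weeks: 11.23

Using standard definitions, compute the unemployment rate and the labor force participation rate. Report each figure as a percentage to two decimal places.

Unemployment rate ≈ 6.13%; labor force participation rate ≈ 62.30%.

Employed = 3.36 + 16.53 + 152.04 = 171.93 million (anyone who worked, including part-time for economic reasons, counts as employed).
Unemployed = 11.23 million.
Labor force = 171.93 + 11.23 = 183.16 million.
Not in labor force = 10.14 + 1.27 + 16.89 + 16.98 + 65.58 = 110.86 million (those not working and not actively searching are outside the labor force — including those who want a job but have given up searching).
Civilian working-age population = 183.16 + 110.86 = 294.02 million.
Unemployment rate = 11.23 / 183.16 = 6.13%.
Labor force participation rate = 183.16 / 294.02 = 62.30%.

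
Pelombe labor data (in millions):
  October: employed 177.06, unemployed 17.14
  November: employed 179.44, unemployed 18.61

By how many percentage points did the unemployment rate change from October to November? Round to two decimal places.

October: labor force = 177.06 + 17.14 = 194.20; u = 17.14/194.20 = 8.83%.
November: labor force = 179.44 + 18.61 = 198.05; u = 18.61/198.05 = 9.40%.
Change = 9.40% − 8.83% = +0.57 pp.

The unemployment rate changed by +0.57 percentage points.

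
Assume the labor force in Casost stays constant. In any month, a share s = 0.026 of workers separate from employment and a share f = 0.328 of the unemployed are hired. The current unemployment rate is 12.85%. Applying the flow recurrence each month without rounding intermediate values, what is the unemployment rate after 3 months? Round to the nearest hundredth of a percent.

With a fixed labor force, u_{t+1} = u_t + s·(1−u_t) − f·u_t = u_t·(1−s−f) + s.
Here 1−s−f = 0.646 and s = 0.026.
u_1 = 0.128500 × 0.646 + 0.026 = 0.109011.
u_2 = 0.109011 × 0.646 + 0.026 = 0.096421.
u_3 = 0.096421 × 0.646 + 0.026 = 0.088288.

Unemployment rate after three months ≈ 8.83%.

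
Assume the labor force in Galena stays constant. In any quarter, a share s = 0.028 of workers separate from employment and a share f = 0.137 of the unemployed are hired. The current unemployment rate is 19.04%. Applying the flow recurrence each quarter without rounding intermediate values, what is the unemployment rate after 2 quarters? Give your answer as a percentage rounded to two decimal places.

With a fixed labor force, u_{t+1} = u_t + s·(1−u_t) − f·u_t = u_t·(1−s−f) + s.
Here 1−s−f = 0.835 and s = 0.028.
u_1 = 0.190400 × 0.835 + 0.028 = 0.186984.
u_2 = 0.186984 × 0.835 + 0.028 = 0.184132.

Unemployment rate after two quarters ≈ 18.41%.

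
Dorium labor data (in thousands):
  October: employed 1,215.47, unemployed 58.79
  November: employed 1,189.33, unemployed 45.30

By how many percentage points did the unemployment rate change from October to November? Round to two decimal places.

October: labor force = 1,215.47 + 58.79 = 1,274.26; u = 58.79/1,274.26 = 4.61%.
November: labor force = 1,189.33 + 45.30 = 1,234.63; u = 45.30/1,234.63 = 3.67%.
Change = 3.67% − 4.61% = −0.94 pp.

The unemployment rate changed by −0.94 percentage points.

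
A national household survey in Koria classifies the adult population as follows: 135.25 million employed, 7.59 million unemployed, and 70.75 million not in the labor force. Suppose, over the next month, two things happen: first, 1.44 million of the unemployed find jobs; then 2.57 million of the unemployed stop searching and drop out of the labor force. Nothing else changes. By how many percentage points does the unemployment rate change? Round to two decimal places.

The unemployment rate changes by −2.76 percentage points.

Initially, labor force = 135.25 + 7.59 = 142.84 million, so u = 7.59/142.84 = 5.31%.
After the first change, unemployed falls and employed rises by 1.44; labor force unchanged → E = 136.69, U = 6.15, labor force = 142.84 million.
After the second change, unemployed and labor force both fall by 2.57 → E = 136.69, U = 3.58, labor force = 140.27 million.
New unemployment rate = 3.58 / 140.27 = 2.55%.
Change = 2.55% − 5.31% = −2.76 percentage points.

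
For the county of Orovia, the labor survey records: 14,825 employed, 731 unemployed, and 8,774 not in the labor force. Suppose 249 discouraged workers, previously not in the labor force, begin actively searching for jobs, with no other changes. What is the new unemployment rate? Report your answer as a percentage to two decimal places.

New unemployment rate ≈ 6.20%.

Initially, labor force = 14,825 + 731 = 15,556, so u = 731/15,556 = 4.70%.
After the change, unemployed and labor force both rise by 249 → E = 14,825, U = 980, labor force = 15,805.
New unemployment rate = 980 / 15,805 = 6.20%.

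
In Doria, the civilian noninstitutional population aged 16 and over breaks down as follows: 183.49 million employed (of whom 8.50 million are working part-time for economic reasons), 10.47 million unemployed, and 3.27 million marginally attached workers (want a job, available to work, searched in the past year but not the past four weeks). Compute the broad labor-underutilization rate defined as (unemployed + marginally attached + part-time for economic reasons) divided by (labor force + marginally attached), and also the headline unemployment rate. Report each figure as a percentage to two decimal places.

Labor force = 183.49 + 10.47 = 193.96 million.
Numerator = 10.47 + 3.27 + 8.50 = 22.24 million.
Denominator = 193.96 + 3.27 = 197.23 million.
Broad rate = 22.24 / 197.23 = 11.28%.
Headline unemployment rate = 10.47 / 193.96 = 5.40%.

Broad underutilization rate ≈ 11.28%; headline unemployment rate ≈ 5.40%.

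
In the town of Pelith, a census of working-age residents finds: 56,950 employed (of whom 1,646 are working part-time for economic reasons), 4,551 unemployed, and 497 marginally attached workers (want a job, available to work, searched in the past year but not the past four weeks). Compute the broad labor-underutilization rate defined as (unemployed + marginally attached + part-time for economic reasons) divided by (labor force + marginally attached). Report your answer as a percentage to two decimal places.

Labor force = 56,950 + 4,551 = 61,501.
Numerator = 4,551 + 497 + 1,646 = 6,694.
Denominator = 61,501 + 497 = 61,998.
Broad rate = 6,694 / 61,998 = 10.80%.

Broad underutilization rate ≈ 10.80%.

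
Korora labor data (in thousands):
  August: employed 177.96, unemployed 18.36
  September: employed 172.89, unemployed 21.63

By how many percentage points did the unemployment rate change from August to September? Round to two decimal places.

August: labor force = 177.96 + 18.36 = 196.32; u = 18.36/196.32 = 9.35%.
September: labor force = 172.89 + 21.63 = 194.52; u = 21.63/194.52 = 11.12%.
Change = 11.12% − 9.35% = +1.77 pp.

The unemployment rate changed by +1.77 percentage points.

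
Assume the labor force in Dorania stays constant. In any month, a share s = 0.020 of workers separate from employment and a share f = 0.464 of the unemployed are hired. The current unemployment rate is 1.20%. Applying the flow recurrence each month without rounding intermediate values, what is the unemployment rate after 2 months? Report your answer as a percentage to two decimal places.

Unemployment rate after two months ≈ 3.35%.

With a fixed labor force, u_{t+1} = u_t + s·(1−u_t) − f·u_t = u_t·(1−s−f) + s.
Here 1−s−f = 0.516 and s = 0.020.
u_1 = 0.012000 × 0.516 + 0.020 = 0.026192.
u_2 = 0.026192 × 0.516 + 0.020 = 0.033515.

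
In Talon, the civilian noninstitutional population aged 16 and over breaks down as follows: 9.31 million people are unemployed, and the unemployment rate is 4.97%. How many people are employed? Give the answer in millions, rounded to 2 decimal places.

About 178.01 million are employed.

Labor force = U / u = 9.31 / 0.0497 ≈ 187.32 million.
Employed = labor force − unemployed = 187.32 − 9.31 = 178.01 million.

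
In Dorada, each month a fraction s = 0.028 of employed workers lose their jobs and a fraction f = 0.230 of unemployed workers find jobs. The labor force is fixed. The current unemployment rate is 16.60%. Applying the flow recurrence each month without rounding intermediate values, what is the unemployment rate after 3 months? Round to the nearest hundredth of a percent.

With a fixed labor force, u_{t+1} = u_t + s·(1−u_t) − f·u_t = u_t·(1−s−f) + s.
Here 1−s−f = 0.742 and s = 0.028.
u_1 = 0.166000 × 0.742 + 0.028 = 0.151172.
u_2 = 0.151172 × 0.742 + 0.028 = 0.140170.
u_3 = 0.140170 × 0.742 + 0.028 = 0.132006.

Unemployment rate after three months ≈ 13.20%.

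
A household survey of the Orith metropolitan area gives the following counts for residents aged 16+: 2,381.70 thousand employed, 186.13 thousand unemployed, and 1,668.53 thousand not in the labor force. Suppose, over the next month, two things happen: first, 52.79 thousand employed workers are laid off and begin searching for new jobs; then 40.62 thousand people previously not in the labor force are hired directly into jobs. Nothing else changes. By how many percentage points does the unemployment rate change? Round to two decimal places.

Initially, labor force = 2,381.70 + 186.13 = 2,567.83 thousand, so u = 186.13/2,567.83 = 7.25%.
After the first change, employed falls and unemployed rises by 52.79; labor force unchanged → E = 2,328.91, U = 238.92, labor force = 2,567.83 thousand.
After the second change, employed and labor force both rise by 40.62; unemployed unchanged → E = 2,369.53, U = 238.92, labor force = 2,608.45 thousand.
New unemployment rate = 238.92 / 2,608.45 = 9.16%.
Change = 9.16% − 7.25% = +1.91 percentage points.

The unemployment rate changes by +1.91 percentage points.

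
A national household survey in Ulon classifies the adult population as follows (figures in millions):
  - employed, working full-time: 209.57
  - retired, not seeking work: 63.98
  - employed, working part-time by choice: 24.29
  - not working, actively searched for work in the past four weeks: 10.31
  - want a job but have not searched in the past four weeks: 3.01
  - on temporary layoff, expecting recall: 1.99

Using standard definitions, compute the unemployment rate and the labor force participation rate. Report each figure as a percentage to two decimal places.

Unemployment rate ≈ 5.00%; labor force participation rate ≈ 78.61%.

Employed = 209.57 + 24.29 = 233.86 million.
Unemployed = 10.31 + 1.99 = 12.30 million (jobless and actively searching, or on temporary layoff).
Labor force = 233.86 + 12.30 = 246.16 million.
Not in labor force = 63.98 + 3.01 = 66.99 million (those not working and not actively searching are outside the labor force — including those who want a job but have given up searching).
Civilian working-age population = 246.16 + 66.99 = 313.15 million.
Unemployment rate = 12.30 / 246.16 = 5.00%.
Labor force participation rate = 246.16 / 313.15 = 78.61%.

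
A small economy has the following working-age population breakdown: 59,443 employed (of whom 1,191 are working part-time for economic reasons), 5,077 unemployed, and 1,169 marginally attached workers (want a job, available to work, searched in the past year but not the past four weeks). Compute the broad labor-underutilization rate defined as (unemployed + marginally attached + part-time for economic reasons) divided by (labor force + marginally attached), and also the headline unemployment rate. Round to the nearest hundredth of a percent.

Labor force = 59,443 + 5,077 = 64,520.
Numerator = 5,077 + 1,169 + 1,191 = 7,437.
Denominator = 64,520 + 1,169 = 65,689.
Broad rate = 7,437 / 65,689 = 11.32%.
Headline unemployment rate = 5,077 / 64,520 = 7.87%.

Broad underutilization rate ≈ 11.32%; headline unemployment rate ≈ 7.87%.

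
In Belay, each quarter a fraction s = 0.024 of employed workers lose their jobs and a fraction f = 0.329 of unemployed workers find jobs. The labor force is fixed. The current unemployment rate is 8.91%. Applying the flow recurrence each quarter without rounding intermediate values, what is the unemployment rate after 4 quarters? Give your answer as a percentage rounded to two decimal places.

With a fixed labor force, u_{t+1} = u_t + s·(1−u_t) − f·u_t = u_t·(1−s−f) + s.
Here 1−s−f = 0.647 and s = 0.024.
u_1 = 0.089100 × 0.647 + 0.024 = 0.081648.
u_2 = 0.081648 × 0.647 + 0.024 = 0.076826.
u_3 = 0.076826 × 0.647 + 0.024 = 0.073706.
u_4 = 0.073706 × 0.647 + 0.024 = 0.071688.

Unemployment rate after four quarters ≈ 7.17%.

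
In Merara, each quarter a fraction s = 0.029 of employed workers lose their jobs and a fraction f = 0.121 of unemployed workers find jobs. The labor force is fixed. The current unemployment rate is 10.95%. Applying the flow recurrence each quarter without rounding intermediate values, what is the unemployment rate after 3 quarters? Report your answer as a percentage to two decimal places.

Unemployment rate after three quarters ≈ 14.18%.

With a fixed labor force, u_{t+1} = u_t + s·(1−u_t) − f·u_t = u_t·(1−s−f) + s.
Here 1−s−f = 0.850 and s = 0.029.
u_1 = 0.109500 × 0.850 + 0.029 = 0.122075.
u_2 = 0.122075 × 0.850 + 0.029 = 0.132764.
u_3 = 0.132764 × 0.850 + 0.029 = 0.141849.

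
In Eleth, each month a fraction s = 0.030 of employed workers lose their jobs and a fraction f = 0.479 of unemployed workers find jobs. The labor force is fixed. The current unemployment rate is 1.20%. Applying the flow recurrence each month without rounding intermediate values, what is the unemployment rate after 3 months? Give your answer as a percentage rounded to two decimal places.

With a fixed labor force, u_{t+1} = u_t + s·(1−u_t) − f·u_t = u_t·(1−s−f) + s.
Here 1−s−f = 0.491 and s = 0.030.
u_1 = 0.012000 × 0.491 + 0.030 = 0.035892.
u_2 = 0.035892 × 0.491 + 0.030 = 0.047623.
u_3 = 0.047623 × 0.491 + 0.030 = 0.053383.

Unemployment rate after three months ≈ 5.34%.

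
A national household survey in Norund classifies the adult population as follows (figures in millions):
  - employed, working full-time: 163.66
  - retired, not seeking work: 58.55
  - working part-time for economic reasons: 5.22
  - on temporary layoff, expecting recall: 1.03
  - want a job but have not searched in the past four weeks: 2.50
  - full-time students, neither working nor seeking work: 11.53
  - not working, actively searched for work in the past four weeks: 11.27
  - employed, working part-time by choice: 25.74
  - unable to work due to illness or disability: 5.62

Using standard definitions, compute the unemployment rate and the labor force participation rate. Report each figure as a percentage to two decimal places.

Unemployment rate ≈ 5.94%; labor force participation rate ≈ 72.57%.

Employed = 163.66 + 5.22 + 25.74 = 194.62 million (anyone who worked, including part-time for economic reasons, counts as employed).
Unemployed = 1.03 + 11.27 = 12.30 million (jobless and actively searching, or on temporary layoff).
Labor force = 194.62 + 12.30 = 206.92 million.
Not in labor force = 58.55 + 2.50 + 11.53 + 5.62 = 78.20 million (those not working and not actively searching are outside the labor force — including those who want a job but have given up searching).
Civilian working-age population = 206.92 + 78.20 = 285.12 million.
Unemployment rate = 12.30 / 206.92 = 5.94%.
Labor force participation rate = 206.92 / 285.12 = 72.57%.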